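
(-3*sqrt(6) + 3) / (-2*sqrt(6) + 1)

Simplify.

(-3*sqrt(6) + 33)/23

Multiply numerator and denominator by 1 + 2*sqrt(6).
Denominator becomes -23; numerator becomes -33 + 3*sqrt(6).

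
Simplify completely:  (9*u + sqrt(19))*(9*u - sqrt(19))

Product of conjugates: (P+Q)(P-Q) = P**2 - Q**2.

81*u**2 - 19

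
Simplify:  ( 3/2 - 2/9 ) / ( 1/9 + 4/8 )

23/11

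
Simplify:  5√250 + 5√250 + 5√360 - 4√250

60*√10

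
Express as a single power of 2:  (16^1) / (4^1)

2^2

16^1 = 2^4; 4^1 = 2^2
Combine exponents: 2^2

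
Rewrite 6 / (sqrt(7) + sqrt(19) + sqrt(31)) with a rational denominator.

(-4*sqrt(4123) - 10*sqrt(31) + 38*sqrt(19) + 86*sqrt(7))/169

Group as (sqrt(7) + sqrt(19)) + sqrt(31); multiply by (sqrt(7) + sqrt(19)) - sqrt(31), then rationalise the remaining surd.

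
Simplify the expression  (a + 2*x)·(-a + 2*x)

(2*x)^2 - (a)^2 = -a² + 4*x².

-a² + 4*x²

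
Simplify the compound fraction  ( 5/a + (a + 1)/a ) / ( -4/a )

Numerator: 5/a + (a + 1)/a = (a + 6)/a
Denominator: -4/a = -4/a
Divide: ((a + 6)/a) · (-a/4) = -a/4 - 3/2

-a/4 - 3/2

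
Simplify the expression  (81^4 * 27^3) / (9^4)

3^17

81^4 = 3^16; 27^3 = 3^9; 9^4 = 3^8
Combine exponents: 3^17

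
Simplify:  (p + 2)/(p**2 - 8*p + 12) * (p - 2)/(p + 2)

Factor: p**2 - 8*p + 12 = (p - 6)*(p - 2)
Cancel the common factors (p + 2), (p - 2).

1/(p - 6)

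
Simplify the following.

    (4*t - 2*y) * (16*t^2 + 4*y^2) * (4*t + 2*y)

Telescope via difference of squares: ((4*t)+(2*y))((4*t)-(2*y)) = 16*t^2 - 4*y^2, then repeat with the next factor.

256*t^4 - 16*y^4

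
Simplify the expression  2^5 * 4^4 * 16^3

2^25

2^5 = 2^5; 4^4 = 2^8; 16^3 = 2^12
Combine exponents: 2^25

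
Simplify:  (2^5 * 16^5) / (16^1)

2^5 = 2^5; 16^5 = 2^20; 16^1 = 2^4
Combine exponents: 2^21

2^21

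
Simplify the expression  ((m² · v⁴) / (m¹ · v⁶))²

m²/v⁴

Inside the bracket: m¹ · (v^-2)
Raise to the power 2: m² · (v^-4)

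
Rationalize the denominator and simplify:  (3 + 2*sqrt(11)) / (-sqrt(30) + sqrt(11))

Multiply numerator and denominator by sqrt(11) + sqrt(30).
Denominator becomes -19; numerator becomes 3*sqrt(11) + 3*sqrt(30) + 22 + 2*sqrt(330).

(-2*sqrt(330) - 22 - 3*sqrt(30) - 3*sqrt(11))/19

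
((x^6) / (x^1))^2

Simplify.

x^10

Inside the bracket: x^5
Raise to the power 2: x^10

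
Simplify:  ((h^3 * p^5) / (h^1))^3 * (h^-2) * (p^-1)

h^4*p^14

Inside the bracket: h^2 * p^5
Raise to the power 3: h^6 * p^15
Multiply by (h^-2) * (p^-1): add exponents.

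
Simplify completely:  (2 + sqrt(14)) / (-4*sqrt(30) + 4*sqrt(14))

(-sqrt(105) - 7 - sqrt(30) - sqrt(14))/32

Multiply numerator and denominator by 4*sqrt(14) + 4*sqrt(30).
Denominator becomes -256; numerator becomes 8*sqrt(14) + 8*sqrt(30) + 56 + 8*sqrt(105).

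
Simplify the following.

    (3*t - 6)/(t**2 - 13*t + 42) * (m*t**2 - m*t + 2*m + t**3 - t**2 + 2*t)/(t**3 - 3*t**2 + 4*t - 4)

(3*m + 3*t)/(t**2 - 13*t + 42)

Factor: 3*t - 6 = 3*(t - 2);  t**2 - 13*t + 42 = (t - 7)*(t - 6);  m*t**2 - m*t + 2*m + t**3 - t**2 + 2*t = (m + t)*(t**2 - t + 2);  t**3 - 3*t**2 + 4*t - 4 = (t**2 - t + 2)*(t - 2)
Cancel the common factors (t**2 - t + 2), (t - 2).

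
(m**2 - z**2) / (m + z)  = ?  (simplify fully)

Factor m**2 - z**2 and cancel (m + z).

m - z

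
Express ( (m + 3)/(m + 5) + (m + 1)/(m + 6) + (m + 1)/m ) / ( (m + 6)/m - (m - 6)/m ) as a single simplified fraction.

(3*m**3 + 27*m**2 + 64*m + 30)/(12*m**2 + 132*m + 360)

Numerator: (m + 3)/(m + 5) + (m + 1)/(m + 6) + (m + 1)/m = (3*m**3 + 27*m**2 + 64*m + 30)/(m**3 + 11*m**2 + 30*m)
Denominator: (m + 6)/m - (m - 6)/m = 12/m
Divide: ((3*m**3 + 27*m**2 + 64*m + 30)/(m**3 + 11*m**2 + 30*m)) · (m/12) = (3*m**3 + 27*m**2 + 64*m + 30)/(12*m**2 + 132*m + 360)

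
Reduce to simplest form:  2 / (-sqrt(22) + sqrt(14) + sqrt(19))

Group as (sqrt(14) + sqrt(19)) - sqrt(22); multiply by (sqrt(14) + sqrt(19)) + sqrt(22), then rationalise the remaining surd.

(-22*sqrt(22) + 34*sqrt(19) + 54*sqrt(14) + 8*sqrt(1463))/943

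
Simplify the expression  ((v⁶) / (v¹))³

v^15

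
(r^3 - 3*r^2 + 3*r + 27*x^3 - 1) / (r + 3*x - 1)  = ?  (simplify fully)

r^2 - 3*r*x - 2*r + 9*x^2 + 3*x + 1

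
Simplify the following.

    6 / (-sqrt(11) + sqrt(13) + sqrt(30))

Group as (sqrt(13) + sqrt(30)) - sqrt(11); multiply by (sqrt(13) + sqrt(30)) + sqrt(11), then rationalise the remaining surd.

(-48*sqrt(11) - 9*sqrt(30) + 42*sqrt(13) + 3*sqrt(4290))/134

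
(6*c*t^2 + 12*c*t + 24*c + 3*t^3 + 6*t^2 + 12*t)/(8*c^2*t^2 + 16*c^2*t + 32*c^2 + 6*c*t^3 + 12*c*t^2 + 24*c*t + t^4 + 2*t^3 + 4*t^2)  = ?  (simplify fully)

3/(4*c + t)

Factor: 6*c*t^2 + 12*c*t + 24*c + 3*t^3 + 6*t^2 + 12*t = 3*(2*c + t)*(t^2 + 2*t + 4);  8*c^2*t^2 + 16*c^2*t + 32*c^2 + 6*c*t^3 + 12*c*t^2 + 24*c*t + t^4 + 2*t^3 + 4*t^2 = (4*c + t)*(2*c + t)*(t^2 + 2*t + 4)
Cancel the common factors (t^2 + 2*t + 4), (2*c + t).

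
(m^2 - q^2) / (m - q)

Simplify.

m^2 - q^2 factors as -(-m + q)*(m + q).

m + q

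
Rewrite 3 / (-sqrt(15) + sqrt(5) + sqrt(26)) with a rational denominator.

(-8*sqrt(15) - 3*sqrt(26) + 18*sqrt(5) + 5*sqrt(78))/44

Group as (sqrt(5) + sqrt(26)) - sqrt(15); multiply by (sqrt(5) + sqrt(26)) + sqrt(15), then rationalise the remaining surd.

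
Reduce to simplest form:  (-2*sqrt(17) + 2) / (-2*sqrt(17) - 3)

Multiply numerator and denominator by -3 + 2*sqrt(17).
Denominator becomes -59; numerator becomes -74 + 10*sqrt(17).

(-10*sqrt(17) + 74)/59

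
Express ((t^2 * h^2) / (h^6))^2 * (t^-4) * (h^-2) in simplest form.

Inside the bracket: t^2 * (h^-4)
Raise to the power 2: t^4 * (h^-8)
Multiply by (t^-4) * (h^-2): add exponents.

h^(-10)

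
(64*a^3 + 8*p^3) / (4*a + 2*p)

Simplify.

16*a^2 - 8*a*p + 4*p^2

Apply the sum-of-cubes factorisation and cancel (4*a + 2*p).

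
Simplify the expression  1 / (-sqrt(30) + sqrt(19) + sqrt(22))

(-11*sqrt(30) + 27*sqrt(22) + 33*sqrt(19) + 4*sqrt(3135))/1551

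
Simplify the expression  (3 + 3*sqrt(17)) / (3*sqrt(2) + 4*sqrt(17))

Multiply numerator and denominator by -3*sqrt(2) + 4*sqrt(17).
Denominator becomes 254; numerator becomes -9*sqrt(34) - 9*sqrt(2) + 12*sqrt(17) + 204.

(-9*sqrt(34) - 9*sqrt(2) + 12*sqrt(17) + 204)/254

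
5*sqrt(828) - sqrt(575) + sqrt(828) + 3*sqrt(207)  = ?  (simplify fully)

40*sqrt(23)

5*sqrt(828) = 30*sqrt(23); sqrt(575) = 5*sqrt(23); sqrt(828) = 6*sqrt(23); 3*sqrt(207) = 9*sqrt(23)
Combine: (30 - 5 + 6 + 9)·sqrt(23) = 40*sqrt(23)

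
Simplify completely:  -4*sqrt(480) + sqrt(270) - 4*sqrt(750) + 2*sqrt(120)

4*sqrt(480) = 16*sqrt(30); sqrt(270) = 3*sqrt(30); 4*sqrt(750) = 20*sqrt(30); 2*sqrt(120) = 4*sqrt(30)
Combine: (-16 + 3 - 20 + 4)·sqrt(30) = -29*sqrt(30)

-29*sqrt(30)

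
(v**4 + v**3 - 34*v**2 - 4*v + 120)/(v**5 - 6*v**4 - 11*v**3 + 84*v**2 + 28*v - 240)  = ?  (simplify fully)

Factor: v**4 + v**3 - 34*v**2 - 4*v + 120 = (v - 5)*(v - 2)*(v + 6)*(v + 2);  v**5 - 6*v**4 - 11*v**3 + 84*v**2 + 28*v - 240 = (v + 3)*(v - 2)*(v + 2)*(v - 4)*(v - 5)
Cancel the common factors (v + 2), (v - 2), (v - 5).

(v + 6)/(v**2 - v - 12)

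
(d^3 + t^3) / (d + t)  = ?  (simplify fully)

d^2 - d*t + t^2

Apply the sum-of-cubes factorisation and cancel (d + t).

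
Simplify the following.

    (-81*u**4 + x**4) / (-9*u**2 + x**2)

9*u**2 + x**2

Factor x**4 - (3*u)**4 and cancel (-9*u**2 + x**2).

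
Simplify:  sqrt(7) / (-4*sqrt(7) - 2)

(-14 + sqrt(7))/54

Multiply numerator and denominator by -2 + 4*sqrt(7).
Denominator becomes -108; numerator becomes -2*sqrt(7) + 28.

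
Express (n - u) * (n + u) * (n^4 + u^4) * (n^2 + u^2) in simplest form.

Pair the conjugate factors: (n+u)(n-u) = n^2 - u^2, then repeat with the next factor.

n^8 - u^8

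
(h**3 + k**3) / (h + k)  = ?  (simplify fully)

Apply the sum-of-cubes factorisation and cancel (h + k).

h**2 - h*k + k**2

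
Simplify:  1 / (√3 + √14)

(-√3 + √14)/11

Multiply numerator and denominator by -√14 + √3.
Denominator becomes -11; numerator becomes -√14 + √3.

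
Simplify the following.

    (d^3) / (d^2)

d

Quotient: d^1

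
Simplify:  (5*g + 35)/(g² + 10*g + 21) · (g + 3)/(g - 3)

5/(g - 3)

Factor: 5*g + 35 = 5·(g + 7);  g² + 10*g + 21 = (g + 3)·(g + 7)
Cancel the common factors (g + 7), (g + 3).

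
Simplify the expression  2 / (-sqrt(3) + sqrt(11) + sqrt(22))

Group as (sqrt(11) + sqrt(22)) - sqrt(3); multiply by (sqrt(11) + sqrt(22)) + sqrt(3), then rationalise the remaining surd.

(-15*sqrt(3) - 4*sqrt(22) + 7*sqrt(11) + 11*sqrt(6))/17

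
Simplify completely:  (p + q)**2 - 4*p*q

(p - q)**2

After expansion: p**2 - 2*p*q + q**2 — a perfect-square trinomial.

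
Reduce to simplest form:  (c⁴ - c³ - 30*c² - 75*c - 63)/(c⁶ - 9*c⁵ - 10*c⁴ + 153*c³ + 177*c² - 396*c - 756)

Factor: c⁴ - c³ - 30*c² - 75*c - 63 = (c + 3)·(c² + 3*c + 3)·(c - 7);  c⁶ - 9*c⁵ - 10*c⁴ + 153*c³ + 177*c² - 396*c - 756 = (c - 6)·(c² + 3*c + 3)·(c - 7)·(c - 2)·(c + 3)
Cancel the common factors (c² + 3*c + 3), (c - 7), (c + 3).

1/(c² - 8*c + 12)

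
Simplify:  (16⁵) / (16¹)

2^16

16⁵ = 2^20; 16¹ = 2^4
Combine exponents: 2^16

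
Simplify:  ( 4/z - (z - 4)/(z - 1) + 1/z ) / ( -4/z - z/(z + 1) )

(z^3 - 8*z^2 - 4*z + 5)/(z^3 + 3*z^2 - 4)

Numerator: 4/z - (z - 4)/(z - 1) + 1/z = (-z^2 + 9*z - 5)/(z^2 - z)
Denominator: -4/z - z/(z + 1) = (-z^2 - 4*z - 4)/(z^2 + z)
Divide: ((-z^2 + 9*z - 5)/(z^2 - z)) · ((z^2 + z)/(-z^2 - 4*z - 4)) = (z^3 - 8*z^2 - 4*z + 5)/(z^3 + 3*z^2 - 4)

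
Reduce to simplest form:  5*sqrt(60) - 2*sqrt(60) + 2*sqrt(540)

5*sqrt(60) = 10*sqrt(15); 2*sqrt(60) = 4*sqrt(15); 2*sqrt(540) = 12*sqrt(15)
Combine: (10 - 4 + 12)·sqrt(15) = 18*sqrt(15)

18*sqrt(15)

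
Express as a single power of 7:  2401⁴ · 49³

2401⁴ = 7^16; 49³ = 7^6
Combine exponents: 7^22

7^22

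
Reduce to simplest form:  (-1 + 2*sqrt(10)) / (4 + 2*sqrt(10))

Multiply numerator and denominator by -2*sqrt(10) + 4.
Denominator becomes -24; numerator becomes -44 + 10*sqrt(10).

(-5*sqrt(10) + 22)/12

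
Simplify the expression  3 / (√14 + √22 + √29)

Group as (√22 + √29) + √14; multiply by (√22 + √29) - √14, then rationalise the remaining surd.

(-12*√2233 + 21*√29 + 63*√22 + 111*√14)/1183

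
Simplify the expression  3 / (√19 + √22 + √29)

(-3*√12122 + 18*√29 + 39*√22 + 48*√19)/764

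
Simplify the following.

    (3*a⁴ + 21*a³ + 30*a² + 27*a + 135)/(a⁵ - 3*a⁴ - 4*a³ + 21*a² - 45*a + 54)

(3*a + 15)/(a² - 5*a + 6)

Factor: 3*a⁴ + 21*a³ + 30*a² + 27*a + 135 = 3·(a² - a + 3)·(a + 5)·(a + 3);  a⁵ - 3*a⁴ - 4*a³ + 21*a² - 45*a + 54 = (a + 3)·(a - 3)·(a² - a + 3)·(a - 2)
Cancel the common factors (a² - a + 3), (a + 3).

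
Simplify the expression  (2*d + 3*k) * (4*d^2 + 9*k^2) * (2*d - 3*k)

16*d^4 - 81*k^4

Telescope via difference of squares: ((2*d)+(3*k))((2*d)-(3*k)) = 4*d^2 - 9*k^2, then repeat with the next factor.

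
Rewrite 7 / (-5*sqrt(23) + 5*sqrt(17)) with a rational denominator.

(-7*sqrt(23) - 7*sqrt(17))/30

Multiply numerator and denominator by 5*sqrt(17) + 5*sqrt(23).
Denominator becomes -150; numerator becomes 35*sqrt(17) + 35*sqrt(23).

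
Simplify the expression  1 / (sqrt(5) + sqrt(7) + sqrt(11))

(-2*sqrt(385) + sqrt(11) + 9*sqrt(7) + 13*sqrt(5))/139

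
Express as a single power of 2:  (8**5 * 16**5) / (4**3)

2**29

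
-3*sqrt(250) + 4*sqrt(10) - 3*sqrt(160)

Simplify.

3*sqrt(250) = 15*sqrt(10); 4*sqrt(10) = 4*sqrt(10); 3*sqrt(160) = 12*sqrt(10)
Combine: (-15 + 4 - 12)·sqrt(10) = -23*sqrt(10)

-23*sqrt(10)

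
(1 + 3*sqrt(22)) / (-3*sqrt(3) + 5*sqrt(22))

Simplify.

(3*sqrt(3) + 5*sqrt(22) + 9*sqrt(66) + 330)/523

Multiply numerator and denominator by 3*sqrt(3) + 5*sqrt(22).
Denominator becomes 523; numerator becomes 3*sqrt(3) + 5*sqrt(22) + 9*sqrt(66) + 330.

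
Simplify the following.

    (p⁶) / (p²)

Quotient: p⁴

p⁴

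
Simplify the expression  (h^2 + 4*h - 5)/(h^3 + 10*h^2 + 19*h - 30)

Factor: h^2 + 4*h - 5 = (h + 5)*(h - 1);  h^3 + 10*h^2 + 19*h - 30 = (h - 1)*(h + 6)*(h + 5)
Cancel the common factors (h + 5), (h - 1).

1/(h + 6)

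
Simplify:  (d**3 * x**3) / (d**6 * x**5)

Quotient: (d**-3) * (x**-2)

1/(d**3*x**2)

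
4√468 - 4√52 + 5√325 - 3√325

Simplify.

4√468 = 24*√13; 4√52 = 8*√13; 5√325 = 25*√13; 3√325 = 15*√13
Combine: (24 - 8 + 25 - 15)·√13 = 26*√13

26*√13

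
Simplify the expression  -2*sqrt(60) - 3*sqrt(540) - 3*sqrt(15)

2*sqrt(60) = 4*sqrt(15); 3*sqrt(540) = 18*sqrt(15); 3*sqrt(15) = 3*sqrt(15)
Combine: (-4 - 18 - 3)·sqrt(15) = -25*sqrt(15)

-25*sqrt(15)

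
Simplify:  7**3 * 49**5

7**3 = 7**3; 49**5 = 7**10
Combine exponents: 7**13

7**13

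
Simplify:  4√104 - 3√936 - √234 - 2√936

4√104 = 8*√26; 3√936 = 18*√26; √234 = 3*√26; 2√936 = 12*√26
Combine: (8 - 18 - 3 - 12)·√26 = -25*√26

-25*√26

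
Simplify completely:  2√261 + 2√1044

18*√29

2√261 = 6*√29; 2√1044 = 12*√29
Combine: (6 + 12)·√29 = 18*√29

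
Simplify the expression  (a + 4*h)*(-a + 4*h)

(4*h)^2 - (a)^2 = -a^2 + 16*h^2.

-a^2 + 16*h^2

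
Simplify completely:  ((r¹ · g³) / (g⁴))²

Inside the bracket: r¹ · (g^-1)
Raise to the power 2: r² · (g^-2)

r²/g²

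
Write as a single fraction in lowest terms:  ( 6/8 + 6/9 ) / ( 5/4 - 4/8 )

17/9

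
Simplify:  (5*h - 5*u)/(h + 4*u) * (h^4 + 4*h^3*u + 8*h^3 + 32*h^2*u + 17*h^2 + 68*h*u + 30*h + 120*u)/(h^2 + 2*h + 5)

Factor: 5*h - 5*u = 5*(h - u);  h^4 + 4*h^3*u + 8*h^3 + 32*h^2*u + 17*h^2 + 68*h*u + 30*h + 120*u = (h + 4*u)*(h^2 + 2*h + 5)*(h + 6)
Cancel the common factors (h^2 + 2*h + 5), (h + 4*u).

5*h^2 - 5*h*u + 30*h - 30*u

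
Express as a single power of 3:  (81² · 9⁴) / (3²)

3^14

81² = 3^8; 9⁴ = 3^8; 3² = 3^2
Combine exponents: 3^14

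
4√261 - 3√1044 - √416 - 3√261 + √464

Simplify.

-11*√29 - 4*√26

4√261 = 12*√29; 3√1044 = 18*√29; √416 = 4*√26; 3√261 = 9*√29; √464 = 4*√29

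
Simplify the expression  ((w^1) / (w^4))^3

w^(-9)

Inside the bracket: (w^-3)
Raise to the power 3: (w^-9)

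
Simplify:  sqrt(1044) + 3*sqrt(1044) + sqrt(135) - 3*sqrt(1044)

3*sqrt(15) + 6*sqrt(29)

sqrt(1044) = 6*sqrt(29); 3*sqrt(1044) = 18*sqrt(29); sqrt(135) = 3*sqrt(15); 3*sqrt(1044) = 18*sqrt(29)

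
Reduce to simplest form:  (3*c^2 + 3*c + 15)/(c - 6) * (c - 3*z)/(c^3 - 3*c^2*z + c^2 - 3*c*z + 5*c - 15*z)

Factor: 3*c^2 + 3*c + 15 = 3*(c^2 + c + 5);  c^3 - 3*c^2*z + c^2 - 3*c*z + 5*c - 15*z = (c^2 + c + 5)*(c - 3*z)
Cancel the common factors (c^2 + c + 5), (c - 3*z).

3/(c - 6)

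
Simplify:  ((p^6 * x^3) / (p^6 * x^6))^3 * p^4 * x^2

Inside the bracket: (x^-3)
Raise to the power 3: (x^-9)
Multiply by p^4 * x^2: add exponents.

p^4/x^7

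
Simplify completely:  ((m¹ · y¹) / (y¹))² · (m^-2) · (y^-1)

1/y

Inside the bracket: m¹
Raise to the power 2: m²
Multiply by (m^-2) · (y^-1): add exponents.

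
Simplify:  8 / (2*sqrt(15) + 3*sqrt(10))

(-8*sqrt(15) + 12*sqrt(10))/15

Multiply numerator and denominator by -2*sqrt(15) + 3*sqrt(10).
Denominator becomes 30; numerator becomes -16*sqrt(15) + 24*sqrt(10).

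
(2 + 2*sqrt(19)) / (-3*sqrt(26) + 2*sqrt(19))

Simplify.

Multiply numerator and denominator by 2*sqrt(19) + 3*sqrt(26).
Denominator becomes -158; numerator becomes 4*sqrt(19) + 6*sqrt(26) + 76 + 6*sqrt(494).

(-3*sqrt(494) - 38 - 3*sqrt(26) - 2*sqrt(19))/79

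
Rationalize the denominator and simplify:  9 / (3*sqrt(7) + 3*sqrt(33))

(-3*sqrt(7) + 3*sqrt(33))/26

Multiply numerator and denominator by -3*sqrt(7) + 3*sqrt(33).
Denominator becomes 234; numerator becomes -27*sqrt(7) + 27*sqrt(33).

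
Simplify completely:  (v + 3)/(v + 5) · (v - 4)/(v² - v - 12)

1/(v + 5)

Factor: v² - v - 12 = (v + 3)·(v - 4)
Cancel the common factors (v - 4), (v + 3).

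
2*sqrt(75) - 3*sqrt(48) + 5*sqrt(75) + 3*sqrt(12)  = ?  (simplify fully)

29*sqrt(3)

2*sqrt(75) = 10*sqrt(3); 3*sqrt(48) = 12*sqrt(3); 5*sqrt(75) = 25*sqrt(3); 3*sqrt(12) = 6*sqrt(3)
Combine: (10 - 12 + 25 + 6)·sqrt(3) = 29*sqrt(3)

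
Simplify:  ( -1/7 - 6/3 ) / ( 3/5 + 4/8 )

Numerator: -1/7 - 6/3 = -15/7
Denominator: 3/5 + 4/8 = 11/10
Divide: (-15/7) · (10/11) = -150/77

-150/77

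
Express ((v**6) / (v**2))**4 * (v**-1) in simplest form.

Inside the bracket: v**4
Raise to the power 4: v**16
Multiply by (v**-1): add exponents.

v**15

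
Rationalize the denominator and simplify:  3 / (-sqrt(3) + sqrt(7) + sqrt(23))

Group as (sqrt(7) + sqrt(23)) - sqrt(3); multiply by (sqrt(7) + sqrt(23)) + sqrt(3), then rationalise the remaining surd.

(-57*sqrt(7) - 6*sqrt(483) + 81*sqrt(3) + 39*sqrt(23))/85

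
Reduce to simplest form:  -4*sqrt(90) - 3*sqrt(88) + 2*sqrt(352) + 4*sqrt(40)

4*sqrt(90) = 12*sqrt(10); 3*sqrt(88) = 6*sqrt(22); 2*sqrt(352) = 8*sqrt(22); 4*sqrt(40) = 8*sqrt(10)

-4*sqrt(10) + 2*sqrt(22)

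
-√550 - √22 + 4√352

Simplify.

10*√22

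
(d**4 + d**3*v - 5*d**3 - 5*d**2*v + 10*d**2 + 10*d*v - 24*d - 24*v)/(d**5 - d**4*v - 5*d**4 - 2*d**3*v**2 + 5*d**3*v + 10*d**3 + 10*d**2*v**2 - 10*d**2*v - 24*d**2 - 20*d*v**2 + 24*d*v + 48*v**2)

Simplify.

Factor: d**4 + d**3*v - 5*d**3 - 5*d**2*v + 10*d**2 + 10*d*v - 24*d - 24*v = (d - 4)*(d + v)*(d**2 - d + 6);  d**5 - d**4*v - 5*d**4 - 2*d**3*v**2 + 5*d**3*v + 10*d**3 + 10*d**2*v**2 - 10*d**2*v - 24*d**2 - 20*d*v**2 + 24*d*v + 48*v**2 = (d**2 - d + 6)*(d - 2*v)*(d + v)*(d - 4)
Cancel the common factors (d**2 - d + 6), (d - 4), (d + v).

-1/(-d + 2*v)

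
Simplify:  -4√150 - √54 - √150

4√150 = 20*√6; √54 = 3*√6; √150 = 5*√6
Combine: (-20 - 3 - 5)·√6 = -28*√6

-28*√6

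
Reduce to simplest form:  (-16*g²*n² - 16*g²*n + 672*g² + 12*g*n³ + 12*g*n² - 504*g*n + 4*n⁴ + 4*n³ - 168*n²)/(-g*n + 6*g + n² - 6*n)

Factor: -16*g²*n² - 16*g²*n + 672*g² + 12*g*n³ + 12*g*n² - 504*g*n + 4*n⁴ + 4*n³ - 168*n² = 4·(-g + n)·(4*g + n)·(n + 7)·(n - 6);  -g*n + 6*g + n² - 6*n = (-g + n)·(n - 6)
Cancel the common factors (n - 6), (-g + n).

16*g*n + 112*g + 4*n² + 28*n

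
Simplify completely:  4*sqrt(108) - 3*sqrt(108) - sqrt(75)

sqrt(3)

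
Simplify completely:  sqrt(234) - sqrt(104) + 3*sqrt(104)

sqrt(234) = 3*sqrt(26); sqrt(104) = 2*sqrt(26); 3*sqrt(104) = 6*sqrt(26)
Combine: (3 - 2 + 6)·sqrt(26) = 7*sqrt(26)

7*sqrt(26)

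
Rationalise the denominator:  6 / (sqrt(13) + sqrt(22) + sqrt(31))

(-sqrt(8866) + 2*sqrt(31) + 11*sqrt(22) + 20*sqrt(13))/94

Group as (sqrt(22) + sqrt(31)) + sqrt(13); multiply by (sqrt(22) + sqrt(31)) - sqrt(13), then rationalise the remaining surd.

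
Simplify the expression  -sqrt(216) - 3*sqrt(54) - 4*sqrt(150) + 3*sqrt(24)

sqrt(216) = 6*sqrt(6); 3*sqrt(54) = 9*sqrt(6); 4*sqrt(150) = 20*sqrt(6); 3*sqrt(24) = 6*sqrt(6)
Combine: (-6 - 9 - 20 + 6)·sqrt(6) = -29*sqrt(6)

-29*sqrt(6)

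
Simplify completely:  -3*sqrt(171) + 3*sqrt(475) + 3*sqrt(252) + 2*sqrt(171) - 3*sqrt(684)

-6*sqrt(19) + 18*sqrt(7)

3*sqrt(171) = 9*sqrt(19); 3*sqrt(475) = 15*sqrt(19); 3*sqrt(252) = 18*sqrt(7); 2*sqrt(171) = 6*sqrt(19); 3*sqrt(684) = 18*sqrt(19)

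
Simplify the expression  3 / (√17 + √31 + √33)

(-6*√17391 + 45*√33 + 57*√31 + 141*√17)/1883

Group as (√17 + √33) + √31; multiply by (√17 + √33) - √31, then rationalise the remaining surd.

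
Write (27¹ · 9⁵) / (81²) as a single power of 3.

27¹ = 3^3; 9⁵ = 3^10; 81² = 3^8
Combine exponents: 3^5

3^5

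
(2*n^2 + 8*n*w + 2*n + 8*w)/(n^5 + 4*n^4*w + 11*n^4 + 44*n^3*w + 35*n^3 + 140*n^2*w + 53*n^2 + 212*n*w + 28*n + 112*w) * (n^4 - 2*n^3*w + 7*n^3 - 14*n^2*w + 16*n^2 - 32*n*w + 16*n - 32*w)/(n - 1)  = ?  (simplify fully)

Factor: 2*n^2 + 8*n*w + 2*n + 8*w = 2*(n + 1)*(n + 4*w);  n^5 + 4*n^4*w + 11*n^4 + 44*n^3*w + 35*n^3 + 140*n^2*w + 53*n^2 + 212*n*w + 28*n + 112*w = (n + 1)*(n + 7)*(n^2 + 3*n + 4)*(n + 4*w);  n^4 - 2*n^3*w + 7*n^3 - 14*n^2*w + 16*n^2 - 32*n*w + 16*n - 32*w = (n + 4)*(n - 2*w)*(n^2 + 3*n + 4)
Cancel the common factors (n^2 + 3*n + 4), (n + 1), (n + 4*w).

(2*n^2 - 4*n*w + 8*n - 16*w)/(n^2 + 6*n - 7)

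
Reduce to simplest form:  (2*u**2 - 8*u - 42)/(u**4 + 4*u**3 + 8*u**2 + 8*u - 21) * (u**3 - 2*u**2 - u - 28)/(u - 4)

Factor: 2*u**2 - 8*u - 42 = 2*(u + 3)*(u - 7);  u**4 + 4*u**3 + 8*u**2 + 8*u - 21 = (u**2 + 2*u + 7)*(u - 1)*(u + 3);  u**3 - 2*u**2 - u - 28 = (u**2 + 2*u + 7)*(u - 4)
Cancel the common factors (u**2 + 2*u + 7), (u - 4), (u + 3).

(2*u - 14)/(u - 1)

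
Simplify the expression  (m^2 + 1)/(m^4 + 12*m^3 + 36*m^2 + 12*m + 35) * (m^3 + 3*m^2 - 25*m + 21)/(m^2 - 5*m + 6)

(m - 1)/(m^2 + 3*m - 10)

Factor: m^4 + 12*m^3 + 36*m^2 + 12*m + 35 = (m + 5)*(m + 7)*(m^2 + 1);  m^3 + 3*m^2 - 25*m + 21 = (m - 1)*(m - 3)*(m + 7);  m^2 - 5*m + 6 = (m - 2)*(m - 3)
Cancel the common factors (m^2 + 1), (m - 3), (m + 7).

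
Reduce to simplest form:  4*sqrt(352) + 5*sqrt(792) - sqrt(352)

4*sqrt(352) = 16*sqrt(22); 5*sqrt(792) = 30*sqrt(22); sqrt(352) = 4*sqrt(22)
Combine: (16 + 30 - 4)·sqrt(22) = 42*sqrt(22)

42*sqrt(22)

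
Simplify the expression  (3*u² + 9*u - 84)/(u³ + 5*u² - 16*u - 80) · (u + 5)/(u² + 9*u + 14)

3/(u² + 6*u + 8)

Factor: 3*u² + 9*u - 84 = 3·(u - 4)·(u + 7);  u³ + 5*u² - 16*u - 80 = (u + 5)·(u + 4)·(u - 4);  u² + 9*u + 14 = (u + 7)·(u + 2)
Cancel the common factors (u - 4), (u + 5), (u + 7).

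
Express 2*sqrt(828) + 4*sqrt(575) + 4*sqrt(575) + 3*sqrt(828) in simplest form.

2*sqrt(828) = 12*sqrt(23); 4*sqrt(575) = 20*sqrt(23); 4*sqrt(575) = 20*sqrt(23); 3*sqrt(828) = 18*sqrt(23)
Combine: (12 + 20 + 20 + 18)·sqrt(23) = 70*sqrt(23)

70*sqrt(23)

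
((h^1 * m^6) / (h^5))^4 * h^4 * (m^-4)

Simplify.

Inside the bracket: (h^-4) * m^6
Raise to the power 4: (h^-16) * m^24
Multiply by h^4 * (m^-4): add exponents.

m^20/h^12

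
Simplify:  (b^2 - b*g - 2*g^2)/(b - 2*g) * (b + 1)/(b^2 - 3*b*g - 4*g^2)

Factor: b^2 - b*g - 2*g^2 = (b - 2*g)*(b + g);  b^2 - 3*b*g - 4*g^2 = (b - 4*g)*(b + g)
Cancel the common factors (b - 2*g), (b + g).

(b + 1)/(b - 4*g)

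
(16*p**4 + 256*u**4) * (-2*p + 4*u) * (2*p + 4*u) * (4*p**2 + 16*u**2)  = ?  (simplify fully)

-256*p**8 + 65536*u**8

Pair the conjugate factors: ((4*u)+(2*p))((4*u)-(2*p)) = -4*p**2 + 16*u**2, then repeat with the next factor.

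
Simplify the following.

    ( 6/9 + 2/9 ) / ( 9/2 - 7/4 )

Numerator: 6/9 + 2/9 = 8/9
Denominator: 9/2 - 7/4 = 11/4
Divide: (8/9) · (4/11) = 32/99

32/99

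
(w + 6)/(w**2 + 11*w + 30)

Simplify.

Factor: w**2 + 11*w + 30 = (w + 6)*(w + 5)
Cancel the common factor (w + 6).

1/(w + 5)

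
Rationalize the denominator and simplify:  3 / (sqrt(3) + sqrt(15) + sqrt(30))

Group as (sqrt(15) + sqrt(30)) + sqrt(3); multiply by (sqrt(15) + sqrt(30)) - sqrt(3), then rationalise the remaining surd.

(-5*sqrt(6) - 2*sqrt(30) + 3*sqrt(15) + 7*sqrt(3))/2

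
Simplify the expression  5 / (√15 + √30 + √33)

(-25*√66 + 10*√33 + 15*√30 + 40*√15)/276

Group as (√15 + √33) + √30; multiply by (√15 + √33) - √30, then rationalise the remaining surd.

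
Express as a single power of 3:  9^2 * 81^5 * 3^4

9^2 = 3^4; 81^5 = 3^20; 3^4 = 3^4
Combine exponents: 3^28

3^28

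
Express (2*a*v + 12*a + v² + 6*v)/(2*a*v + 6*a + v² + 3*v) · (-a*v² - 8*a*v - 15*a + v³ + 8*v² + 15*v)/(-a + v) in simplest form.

v² + 11*v + 30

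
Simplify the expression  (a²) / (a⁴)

Quotient: (a^-2)

a^(-2)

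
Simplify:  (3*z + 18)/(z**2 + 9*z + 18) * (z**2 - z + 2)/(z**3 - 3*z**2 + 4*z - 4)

3/(z**2 + z - 6)

Factor: 3*z + 18 = 3*(z + 6);  z**2 + 9*z + 18 = (z + 3)*(z + 6);  z**3 - 3*z**2 + 4*z - 4 = (z**2 - z + 2)*(z - 2)
Cancel the common factors (z**2 - z + 2), (z + 6).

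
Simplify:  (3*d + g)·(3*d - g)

(3*d)^2 - (g)^2 = 9*d² - g².

9*d² - g²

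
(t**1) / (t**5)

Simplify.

t**(-4)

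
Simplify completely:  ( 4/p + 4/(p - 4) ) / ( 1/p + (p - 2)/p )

(8*p - 16)/(p² - 5*p + 4)

Numerator: 4/p + 4/(p - 4) = (8*p - 16)/(p² - 4*p)
Denominator: 1/p + (p - 2)/p = (p - 1)/p
Divide: ((8*p - 16)/(p² - 4*p)) · (p/(p - 1)) = (8*p - 16)/(p² - 5*p + 4)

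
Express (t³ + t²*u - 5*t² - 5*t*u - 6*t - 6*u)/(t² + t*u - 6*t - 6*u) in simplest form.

t + 1

Factor: t³ + t²*u - 5*t² - 5*t*u - 6*t - 6*u = (t + 1)·(t + u)·(t - 6);  t² + t*u - 6*t - 6*u = (t + u)·(t - 6)
Cancel the common factors (t + u), (t - 6).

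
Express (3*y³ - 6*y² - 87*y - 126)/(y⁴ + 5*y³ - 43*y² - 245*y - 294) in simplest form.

Factor: 3*y³ - 6*y² - 87*y - 126 = 3·(y - 7)·(y + 3)·(y + 2);  y⁴ + 5*y³ - 43*y² - 245*y - 294 = (y - 7)·(y + 3)·(y + 2)·(y + 7)
Cancel the common factors (y + 2), (y - 7), (y + 3).

3/(y + 7)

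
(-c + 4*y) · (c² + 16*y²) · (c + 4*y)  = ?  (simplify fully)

-c⁴ + 256*y⁴

Telescope via difference of squares: ((4*y)+c)((4*y)-c) = -c² + 16*y², then repeat with the next factor.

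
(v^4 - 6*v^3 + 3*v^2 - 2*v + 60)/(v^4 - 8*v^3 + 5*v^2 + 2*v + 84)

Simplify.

Factor: v^4 - 6*v^3 + 3*v^2 - 2*v + 60 = (v^2 + 2*v + 4)*(v - 3)*(v - 5);  v^4 - 8*v^3 + 5*v^2 + 2*v + 84 = (v - 3)*(v^2 + 2*v + 4)*(v - 7)
Cancel the common factors (v^2 + 2*v + 4), (v - 3).

(v - 5)/(v - 7)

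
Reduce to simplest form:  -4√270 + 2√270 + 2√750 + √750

9*√30

4√270 = 12*√30; 2√270 = 6*√30; 2√750 = 10*√30; √750 = 5*√30
Combine: (-12 + 6 + 10 + 5)·√30 = 9*√30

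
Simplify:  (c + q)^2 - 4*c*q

(c - q)^2

Expanding gives c^2 - 2*c*q + q^2, a perfect square.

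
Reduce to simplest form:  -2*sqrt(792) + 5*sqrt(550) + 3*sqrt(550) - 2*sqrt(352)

20*sqrt(22)

2*sqrt(792) = 12*sqrt(22); 5*sqrt(550) = 25*sqrt(22); 3*sqrt(550) = 15*sqrt(22); 2*sqrt(352) = 8*sqrt(22)
Combine: (-12 + 25 + 15 - 8)·sqrt(22) = 20*sqrt(22)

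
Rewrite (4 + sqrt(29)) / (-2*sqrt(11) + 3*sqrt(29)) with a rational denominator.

(8*sqrt(11) + 2*sqrt(319) + 12*sqrt(29) + 87)/217

Multiply numerator and denominator by 2*sqrt(11) + 3*sqrt(29).
Denominator becomes 217; numerator becomes 8*sqrt(11) + 2*sqrt(319) + 12*sqrt(29) + 87.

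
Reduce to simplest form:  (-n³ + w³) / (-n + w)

n² + n*w + w²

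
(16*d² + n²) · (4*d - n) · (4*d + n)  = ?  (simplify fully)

256*d⁴ - n⁴

Telescope via difference of squares: ((4*d)+n)((4*d)-n) = 16*d² - n², then repeat with the next factor.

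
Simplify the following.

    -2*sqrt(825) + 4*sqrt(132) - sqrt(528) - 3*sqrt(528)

-18*sqrt(33)

2*sqrt(825) = 10*sqrt(33); 4*sqrt(132) = 8*sqrt(33); sqrt(528) = 4*sqrt(33); 3*sqrt(528) = 12*sqrt(33)
Combine: (-10 + 8 - 4 - 12)·sqrt(33) = -18*sqrt(33)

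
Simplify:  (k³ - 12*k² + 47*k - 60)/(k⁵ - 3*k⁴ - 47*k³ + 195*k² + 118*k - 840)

1/(k² + 9*k + 14)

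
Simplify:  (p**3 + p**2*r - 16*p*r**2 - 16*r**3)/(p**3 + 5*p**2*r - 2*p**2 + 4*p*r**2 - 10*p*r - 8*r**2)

Factor: p**3 + p**2*r - 16*p*r**2 - 16*r**3 = (p + r)*(p + 4*r)*(p - 4*r);  p**3 + 5*p**2*r - 2*p**2 + 4*p*r**2 - 10*p*r - 8*r**2 = (p + 4*r)*(p - 2)*(p + r)
Cancel the common factors (p + r), (p + 4*r).

(p - 4*r)/(p - 2)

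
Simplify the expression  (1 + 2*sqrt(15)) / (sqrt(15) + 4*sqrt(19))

(-30 - sqrt(15) + 4*sqrt(19) + 8*sqrt(285))/289

Multiply numerator and denominator by -4*sqrt(19) + sqrt(15).
Denominator becomes -289; numerator becomes -8*sqrt(285) - 4*sqrt(19) + sqrt(15) + 30.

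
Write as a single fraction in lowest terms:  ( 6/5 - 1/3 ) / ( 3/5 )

13/9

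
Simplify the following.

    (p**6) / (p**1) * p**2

Quotient: p**5
Multiply by p**2: add exponents.

p**7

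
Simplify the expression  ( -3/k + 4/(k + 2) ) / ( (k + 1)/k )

(k - 6)/(k^2 + 3*k + 2)

Numerator: -3/k + 4/(k + 2) = (k - 6)/(k^2 + 2*k)
Denominator: (k + 1)/k = (k + 1)/k
Divide: ((k - 6)/(k^2 + 2*k)) · (k/(k + 1)) = (k - 6)/(k^2 + 3*k + 2)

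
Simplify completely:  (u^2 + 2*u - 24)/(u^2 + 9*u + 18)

Factor: u^2 + 2*u - 24 = (u + 6)*(u - 4);  u^2 + 9*u + 18 = (u + 3)*(u + 6)
Cancel the common factor (u + 6).

(u - 4)/(u + 3)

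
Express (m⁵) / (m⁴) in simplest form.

m

Quotient: m¹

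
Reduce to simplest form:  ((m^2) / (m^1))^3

m^3

Inside the bracket: m^1
Raise to the power 3: m^3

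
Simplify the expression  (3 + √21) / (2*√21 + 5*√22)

(-42 - 6*√21 + 15*√22 + 5*√462)/466

Multiply numerator and denominator by -5*√22 + 2*√21.
Denominator becomes -466; numerator becomes -5*√462 - 15*√22 + 6*√21 + 42.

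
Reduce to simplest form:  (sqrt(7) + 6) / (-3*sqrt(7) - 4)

(-14*sqrt(7) + 3)/47

Multiply numerator and denominator by -4 + 3*sqrt(7).
Denominator becomes -47; numerator becomes -3 + 14*sqrt(7).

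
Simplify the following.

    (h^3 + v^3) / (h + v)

h^2 - h*v + v^2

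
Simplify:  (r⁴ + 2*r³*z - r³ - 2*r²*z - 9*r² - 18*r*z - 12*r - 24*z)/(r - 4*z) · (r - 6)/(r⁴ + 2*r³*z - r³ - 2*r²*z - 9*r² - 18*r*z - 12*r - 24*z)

Factor: r⁴ + 2*r³*z - r³ - 2*r²*z - 9*r² - 18*r*z - 12*r - 24*z = (r² + 3*r + 3)·(r + 2*z)·(r - 4);  r⁴ + 2*r³*z - r³ - 2*r²*z - 9*r² - 18*r*z - 12*r - 24*z = (r - 4)·(r + 2*z)·(r² + 3*r + 3)
Cancel the common factors (r² + 3*r + 3), (r - 4), (r + 2*z).

(-r + 6)/(-r + 4*z)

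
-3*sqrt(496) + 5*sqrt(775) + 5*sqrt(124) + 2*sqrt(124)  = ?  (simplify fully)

27*sqrt(31)

3*sqrt(496) = 12*sqrt(31); 5*sqrt(775) = 25*sqrt(31); 5*sqrt(124) = 10*sqrt(31); 2*sqrt(124) = 4*sqrt(31)
Combine: (-12 + 25 + 10 + 4)·sqrt(31) = 27*sqrt(31)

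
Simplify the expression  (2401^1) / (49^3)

7^(-2)

2401^1 = 7^4; 49^3 = 7^6
Combine exponents: 7^(-2)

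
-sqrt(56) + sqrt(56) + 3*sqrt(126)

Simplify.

9*sqrt(14)

sqrt(56) = 2*sqrt(14); sqrt(56) = 2*sqrt(14); 3*sqrt(126) = 9*sqrt(14)
Combine: (-2 + 2 + 9)·sqrt(14) = 9*sqrt(14)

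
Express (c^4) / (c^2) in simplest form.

Quotient: c^2

c^2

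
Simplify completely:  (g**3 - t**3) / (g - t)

Factor as (a-b)(a**2+ab+b**2) with a=g, b=t.

g**2 + g*t + t**2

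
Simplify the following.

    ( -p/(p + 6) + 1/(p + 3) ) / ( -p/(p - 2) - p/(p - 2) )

Numerator: -p/(p + 6) + 1/(p + 3) = (-p^2 - 2*p + 6)/(p^2 + 9*p + 18)
Denominator: -p/(p - 2) - p/(p - 2) = -2*p/(p - 2)
Divide: ((-p^2 - 2*p + 6)/(p^2 + 9*p + 18)) · (-(p - 2)/(2*p)) = (p^3 - 10*p + 12)/(2*p^3 + 18*p^2 + 36*p)

(p^3 - 10*p + 12)/(2*p^3 + 18*p^2 + 36*p)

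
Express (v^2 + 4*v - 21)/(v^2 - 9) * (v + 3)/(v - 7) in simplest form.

(v + 7)/(v - 7)

Factor: v^2 + 4*v - 21 = (v - 3)*(v + 7);  v^2 - 9 = (v - 3)*(v + 3)
Cancel the common factors (v - 3), (v + 3).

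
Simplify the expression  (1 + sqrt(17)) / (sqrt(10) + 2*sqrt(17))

(-sqrt(170) - sqrt(10) + 2*sqrt(17) + 34)/58

Multiply numerator and denominator by -sqrt(10) + 2*sqrt(17).
Denominator becomes 58; numerator becomes -sqrt(170) - sqrt(10) + 2*sqrt(17) + 34.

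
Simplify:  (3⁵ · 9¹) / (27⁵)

3⁵ = 3^5; 9¹ = 3^2; 27⁵ = 3^15
Combine exponents: 3^(-8)

3^(-8)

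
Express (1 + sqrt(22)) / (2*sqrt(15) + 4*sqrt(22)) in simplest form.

Multiply numerator and denominator by -2*sqrt(15) + 4*sqrt(22).
Denominator becomes 292; numerator becomes -2*sqrt(330) - 2*sqrt(15) + 4*sqrt(22) + 88.

(-sqrt(330) - sqrt(15) + 2*sqrt(22) + 44)/146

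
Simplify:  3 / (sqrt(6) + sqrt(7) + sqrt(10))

(-4*sqrt(105) + 3*sqrt(10) + 9*sqrt(7) + 11*sqrt(6))/53

Group as (sqrt(7) + sqrt(10)) + sqrt(6); multiply by (sqrt(7) + sqrt(10)) - sqrt(6), then rationalise the remaining surd.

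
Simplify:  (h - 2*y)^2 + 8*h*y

(h + 2*y)^2

After expansion: h^2 + 4*h*y + 4*y^2 — a perfect-square trinomial.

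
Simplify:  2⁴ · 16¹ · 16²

2⁴ = 2^4; 16¹ = 2^4; 16² = 2^8
Combine exponents: 2^16

2^16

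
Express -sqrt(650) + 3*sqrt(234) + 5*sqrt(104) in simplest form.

14*sqrt(26)

sqrt(650) = 5*sqrt(26); 3*sqrt(234) = 9*sqrt(26); 5*sqrt(104) = 10*sqrt(26)
Combine: (-5 + 9 + 10)·sqrt(26) = 14*sqrt(26)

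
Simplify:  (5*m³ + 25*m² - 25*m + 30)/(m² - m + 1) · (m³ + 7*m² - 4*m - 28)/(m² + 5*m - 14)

5*m² + 40*m + 60

Factor: 5*m³ + 25*m² - 25*m + 30 = 5·(m + 6)·(m² - m + 1);  m³ + 7*m² - 4*m - 28 = (m + 7)·(m - 2)·(m + 2);  m² + 5*m - 14 = (m + 7)·(m - 2)
Cancel the common factors (m² - m + 1), (m - 2), (m + 7).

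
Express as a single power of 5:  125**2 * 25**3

125**2 = 5**6; 25**3 = 5**6
Combine exponents: 5**12

5**12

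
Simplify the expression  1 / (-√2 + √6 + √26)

Group as (√6 + √26) - √2; multiply by (√6 + √26) + √2, then rationalise the remaining surd.

(-11*√6 - 2*√78 + 15*√2 + 9*√26)/138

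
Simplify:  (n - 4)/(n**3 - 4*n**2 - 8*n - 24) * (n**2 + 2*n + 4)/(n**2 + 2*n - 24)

Factor: n**3 - 4*n**2 - 8*n - 24 = (n**2 + 2*n + 4)*(n - 6);  n**2 + 2*n - 24 = (n - 4)*(n + 6)
Cancel the common factors (n**2 + 2*n + 4), (n - 4).

1/(n**2 - 36)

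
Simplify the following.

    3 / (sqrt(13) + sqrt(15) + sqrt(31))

Group as (sqrt(15) + sqrt(31)) + sqrt(13); multiply by (sqrt(15) + sqrt(31)) - sqrt(13), then rationalise the remaining surd.

(-2*sqrt(6045) - 3*sqrt(31) + 29*sqrt(15) + 33*sqrt(13))/257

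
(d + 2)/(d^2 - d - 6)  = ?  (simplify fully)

1/(d - 3)

Factor: d^2 - d - 6 = (d + 2)*(d - 3)
Cancel the common factor (d + 2).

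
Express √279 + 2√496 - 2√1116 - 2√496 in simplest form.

-9*√31

√279 = 3*√31; 2√496 = 8*√31; 2√1116 = 12*√31; 2√496 = 8*√31
Combine: (3 + 8 - 12 - 8)·√31 = -9*√31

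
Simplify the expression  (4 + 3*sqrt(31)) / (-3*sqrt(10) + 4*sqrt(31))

Multiply numerator and denominator by 3*sqrt(10) + 4*sqrt(31).
Denominator becomes 406; numerator becomes 12*sqrt(10) + 16*sqrt(31) + 9*sqrt(310) + 372.

(12*sqrt(10) + 16*sqrt(31) + 9*sqrt(310) + 372)/406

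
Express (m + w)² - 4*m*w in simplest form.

(m - w)²

Expanding gives m² - 2*m*w + w², a perfect square.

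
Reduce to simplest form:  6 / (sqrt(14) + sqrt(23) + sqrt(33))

(-sqrt(10626) + 2*sqrt(33) + 12*sqrt(23) + 21*sqrt(14))/106

Group as (sqrt(14) + sqrt(23)) + sqrt(33); multiply by (sqrt(14) + sqrt(23)) - sqrt(33), then rationalise the remaining surd.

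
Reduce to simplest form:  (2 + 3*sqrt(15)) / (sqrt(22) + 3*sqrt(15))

Multiply numerator and denominator by -sqrt(22) + 3*sqrt(15).
Denominator becomes 113; numerator becomes -3*sqrt(330) - 2*sqrt(22) + 6*sqrt(15) + 135.

(-3*sqrt(330) - 2*sqrt(22) + 6*sqrt(15) + 135)/113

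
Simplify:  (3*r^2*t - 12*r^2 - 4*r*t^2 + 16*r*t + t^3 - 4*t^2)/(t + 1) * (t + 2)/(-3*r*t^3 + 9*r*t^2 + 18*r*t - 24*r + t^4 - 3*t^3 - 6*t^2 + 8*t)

Factor: 3*r^2*t - 12*r^2 - 4*r*t^2 + 16*r*t + t^3 - 4*t^2 = (-r + t)*(t - 4)*(-3*r + t);  -3*r*t^3 + 9*r*t^2 + 18*r*t - 24*r + t^4 - 3*t^3 - 6*t^2 + 8*t = (t + 2)*(-3*r + t)*(t - 1)*(t - 4)
Cancel the common factors (t + 2), (-3*r + t), (t - 4).

(-r + t)/(t^2 - 1)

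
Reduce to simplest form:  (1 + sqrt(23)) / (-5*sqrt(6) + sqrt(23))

(-5*sqrt(138) - 23 - 5*sqrt(6) - sqrt(23))/127

Multiply numerator and denominator by sqrt(23) + 5*sqrt(6).
Denominator becomes -127; numerator becomes sqrt(23) + 5*sqrt(6) + 23 + 5*sqrt(138).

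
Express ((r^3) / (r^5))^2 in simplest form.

r^(-4)

Inside the bracket: (r^-2)
Raise to the power 2: (r^-4)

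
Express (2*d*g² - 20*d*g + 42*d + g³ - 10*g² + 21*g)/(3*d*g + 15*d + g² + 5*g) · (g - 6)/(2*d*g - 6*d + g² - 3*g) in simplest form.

Factor: 2*d*g² - 20*d*g + 42*d + g³ - 10*g² + 21*g = (g - 3)·(2*d + g)·(g - 7);  3*d*g + 15*d + g² + 5*g = (3*d + g)·(g + 5);  2*d*g - 6*d + g² - 3*g = (g - 3)·(2*d + g)
Cancel the common factors (g - 3), (2*d + g).

(g² - 13*g + 42)/(3*d*g + 15*d + g² + 5*g)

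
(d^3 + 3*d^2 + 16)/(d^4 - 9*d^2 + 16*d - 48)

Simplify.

Factor: d^3 + 3*d^2 + 16 = (d^2 - d + 4)*(d + 4);  d^4 - 9*d^2 + 16*d - 48 = (d^2 - d + 4)*(d + 4)*(d - 3)
Cancel the common factors (d^2 - d + 4), (d + 4).

1/(d - 3)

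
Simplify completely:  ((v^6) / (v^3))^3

Inside the bracket: v^3
Raise to the power 3: v^9

v^9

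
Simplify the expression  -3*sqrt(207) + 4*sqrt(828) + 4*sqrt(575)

35*sqrt(23)

3*sqrt(207) = 9*sqrt(23); 4*sqrt(828) = 24*sqrt(23); 4*sqrt(575) = 20*sqrt(23)
Combine: (-9 + 24 + 20)·sqrt(23) = 35*sqrt(23)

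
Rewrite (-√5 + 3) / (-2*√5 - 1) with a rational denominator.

(-7*√5 + 13)/19

Multiply numerator and denominator by -1 + 2*√5.
Denominator becomes -19; numerator becomes -13 + 7*√5.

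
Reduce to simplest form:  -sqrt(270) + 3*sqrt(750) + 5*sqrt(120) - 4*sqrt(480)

sqrt(270) = 3*sqrt(30); 3*sqrt(750) = 15*sqrt(30); 5*sqrt(120) = 10*sqrt(30); 4*sqrt(480) = 16*sqrt(30)
Combine: (-3 + 15 + 10 - 16)·sqrt(30) = 6*sqrt(30)

6*sqrt(30)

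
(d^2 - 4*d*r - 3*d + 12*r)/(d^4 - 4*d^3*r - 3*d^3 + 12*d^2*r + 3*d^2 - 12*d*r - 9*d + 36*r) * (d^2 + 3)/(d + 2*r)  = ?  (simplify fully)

1/(d + 2*r)

Factor: d^2 - 4*d*r - 3*d + 12*r = (d - 3)*(d - 4*r);  d^4 - 4*d^3*r - 3*d^3 + 12*d^2*r + 3*d^2 - 12*d*r - 9*d + 36*r = (d - 4*r)*(d - 3)*(d^2 + 3)
Cancel the common factors (d^2 + 3), (d - 3), (d - 4*r).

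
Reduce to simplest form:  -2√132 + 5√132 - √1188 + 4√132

2√132 = 4*√33; 5√132 = 10*√33; √1188 = 6*√33; 4√132 = 8*√33
Combine: (-4 + 10 - 6 + 8)·√33 = 8*√33

8*√33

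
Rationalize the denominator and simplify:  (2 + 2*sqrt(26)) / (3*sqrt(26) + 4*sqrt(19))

(-78 - 3*sqrt(26) + 4*sqrt(19) + 4*sqrt(494))/35

Multiply numerator and denominator by -4*sqrt(19) + 3*sqrt(26).
Denominator becomes -70; numerator becomes -8*sqrt(494) - 8*sqrt(19) + 6*sqrt(26) + 156.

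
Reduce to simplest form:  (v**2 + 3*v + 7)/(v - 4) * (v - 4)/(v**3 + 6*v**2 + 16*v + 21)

1/(v + 3)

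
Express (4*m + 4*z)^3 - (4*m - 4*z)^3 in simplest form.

128*z*(3*m^2 + z^2)

Only the odd-power cross terms survive.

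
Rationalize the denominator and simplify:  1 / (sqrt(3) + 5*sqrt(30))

(-sqrt(3) + 5*sqrt(30))/747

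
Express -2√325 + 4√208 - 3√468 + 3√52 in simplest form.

2√325 = 10*√13; 4√208 = 16*√13; 3√468 = 18*√13; 3√52 = 6*√13
Combine: (-10 + 16 - 18 + 6)·√13 = -6*√13

-6*√13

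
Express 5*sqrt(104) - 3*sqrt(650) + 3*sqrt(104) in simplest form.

5*sqrt(104) = 10*sqrt(26); 3*sqrt(650) = 15*sqrt(26); 3*sqrt(104) = 6*sqrt(26)
Combine: (10 - 15 + 6)·sqrt(26) = sqrt(26)

sqrt(26)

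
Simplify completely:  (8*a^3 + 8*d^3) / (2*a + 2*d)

Apply the sum-of-cubes factorisation and cancel (2*a + 2*d).

4*a^2 - 4*a*d + 4*d^2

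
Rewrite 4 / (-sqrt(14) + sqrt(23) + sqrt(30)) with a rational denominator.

(-156*sqrt(14) + 28*sqrt(30) + 84*sqrt(23) + 16*sqrt(2415))/1239

Group as (sqrt(23) + sqrt(30)) - sqrt(14); multiply by (sqrt(23) + sqrt(30)) + sqrt(14), then rationalise the remaining surd.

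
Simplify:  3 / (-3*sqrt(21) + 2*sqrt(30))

Multiply numerator and denominator by 2*sqrt(30) + 3*sqrt(21).
Denominator becomes -69; numerator becomes 6*sqrt(30) + 9*sqrt(21).

(-3*sqrt(21) - 2*sqrt(30))/23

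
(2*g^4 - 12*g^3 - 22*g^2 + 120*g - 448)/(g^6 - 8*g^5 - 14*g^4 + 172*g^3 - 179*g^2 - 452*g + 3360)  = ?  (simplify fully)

2/(g^2 - 2*g - 15)

Factor: 2*g^4 - 12*g^3 - 22*g^2 + 120*g - 448 = 2*(g^2 - 3*g + 8)*(g - 7)*(g + 4);  g^6 - 8*g^5 - 14*g^4 + 172*g^3 - 179*g^2 - 452*g + 3360 = (g - 7)*(g + 3)*(g^2 - 3*g + 8)*(g + 4)*(g - 5)
Cancel the common factors (g^2 - 3*g + 8), (g + 4), (g - 7).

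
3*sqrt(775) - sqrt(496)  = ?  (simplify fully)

3*sqrt(775) = 15*sqrt(31); sqrt(496) = 4*sqrt(31)
Combine: (15 - 4)·sqrt(31) = 11*sqrt(31)

11*sqrt(31)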